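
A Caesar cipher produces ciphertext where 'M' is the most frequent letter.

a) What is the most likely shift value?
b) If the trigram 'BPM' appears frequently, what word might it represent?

Step 1: In English, 'E' is the most frequent letter (12.7%).
Step 2: The most frequent ciphertext letter is 'M' (position 12).
Step 3: Shift = (12 - 4) mod 26 = 8.
Step 4: Decrypt 'BPM' by shifting back 8:
  B -> T
  P -> H
  M -> E
Step 5: 'BPM' decrypts to 'THE'.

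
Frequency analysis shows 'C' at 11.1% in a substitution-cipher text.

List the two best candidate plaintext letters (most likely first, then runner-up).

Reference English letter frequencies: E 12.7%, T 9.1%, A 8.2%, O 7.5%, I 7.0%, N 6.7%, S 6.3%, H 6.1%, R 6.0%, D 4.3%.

Step 1: Observed frequency of 'C' is 11.1%.
Step 2: Compute distances to each reference frequency and sort:
  E (12.7%): difference = 1.6% <-- BEST
  T (9.1%): difference = 2.0% <-- RUNNER-UP
  A (8.2%): difference = 2.9%
  O (7.5%): difference = 3.6%
  I (7.0%): difference = 4.1%
Step 3: Most likely is 'E' (12.7%, diff 1.6%); second most likely is 'T' (9.1%, diff 2.0%).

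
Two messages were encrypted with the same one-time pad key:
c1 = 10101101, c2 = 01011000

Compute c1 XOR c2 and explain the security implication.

Step 1: c1 XOR c2 = (m1 XOR k) XOR (m2 XOR k).
Step 2: By XOR associativity/commutativity: = m1 XOR m2 XOR k XOR k = m1 XOR m2.
Step 3: 10101101 XOR 01011000 = 11110101 = 245.
Step 4: The key cancels out! An attacker learns m1 XOR m2 = 245, revealing the relationship between plaintexts.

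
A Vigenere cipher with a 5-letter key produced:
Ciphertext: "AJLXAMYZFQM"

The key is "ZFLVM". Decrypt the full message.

Step 1: Key 'ZFLVM' has length 5. Extended key: ZFLVMZFLVMZ
Step 2: Decrypt each position:
  A(0) - Z(25) = 1 = B
  J(9) - F(5) = 4 = E
  L(11) - L(11) = 0 = A
  X(23) - V(21) = 2 = C
  A(0) - M(12) = 14 = O
  M(12) - Z(25) = 13 = N
  Y(24) - F(5) = 19 = T
  Z(25) - L(11) = 14 = O
  F(5) - V(21) = 10 = K
  Q(16) - M(12) = 4 = E
  M(12) - Z(25) = 13 = N
Plaintext: BEACONTOKEN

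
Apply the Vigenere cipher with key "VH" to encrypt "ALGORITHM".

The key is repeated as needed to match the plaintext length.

Step 1: Repeat key to match plaintext length:
  Plaintext: ALGORITHM
  Key:       VHVHVHVHV
Step 2: Encrypt each letter:
  A(0) + V(21) = (0+21) mod 26 = 21 = V
  L(11) + H(7) = (11+7) mod 26 = 18 = S
  G(6) + V(21) = (6+21) mod 26 = 1 = B
  O(14) + H(7) = (14+7) mod 26 = 21 = V
  R(17) + V(21) = (17+21) mod 26 = 12 = M
  I(8) + H(7) = (8+7) mod 26 = 15 = P
  T(19) + V(21) = (19+21) mod 26 = 14 = O
  H(7) + H(7) = (7+7) mod 26 = 14 = O
  M(12) + V(21) = (12+21) mod 26 = 7 = H
Ciphertext: VSBVMPOOH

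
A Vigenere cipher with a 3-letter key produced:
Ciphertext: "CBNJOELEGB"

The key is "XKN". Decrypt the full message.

Step 1: Key 'XKN' has length 3. Extended key: XKNXKNXKNX
Step 2: Decrypt each position:
  C(2) - X(23) = 5 = F
  B(1) - K(10) = 17 = R
  N(13) - N(13) = 0 = A
  J(9) - X(23) = 12 = M
  O(14) - K(10) = 4 = E
  E(4) - N(13) = 17 = R
  L(11) - X(23) = 14 = O
  E(4) - K(10) = 20 = U
  G(6) - N(13) = 19 = T
  B(1) - X(23) = 4 = E
Plaintext: FRAMEROUTE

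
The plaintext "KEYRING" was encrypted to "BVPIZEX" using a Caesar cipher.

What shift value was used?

Step 1: Compare first letters: K (position 10) -> B (position 1).
Step 2: Shift = (1 - 10) mod 26 = 17.
The shift value is 17.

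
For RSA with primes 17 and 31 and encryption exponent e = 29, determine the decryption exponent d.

Step 1: n = 17 * 31 = 527.
Step 2: phi(n) = 16 * 30 = 480.
Step 3: Find d such that 29 * d = 1 (mod 480).
Step 4: d = 29^(-1) mod 480 = 149.
Verification: 29 * 149 = 4321 = 9 * 480 + 1.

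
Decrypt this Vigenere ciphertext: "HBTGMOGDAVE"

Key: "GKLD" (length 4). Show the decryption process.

Step 1: Key 'GKLD' has length 4. Extended key: GKLDGKLDGKL
Step 2: Decrypt each position:
  H(7) - G(6) = 1 = B
  B(1) - K(10) = 17 = R
  T(19) - L(11) = 8 = I
  G(6) - D(3) = 3 = D
  M(12) - G(6) = 6 = G
  O(14) - K(10) = 4 = E
  G(6) - L(11) = 21 = V
  D(3) - D(3) = 0 = A
  A(0) - G(6) = 20 = U
  V(21) - K(10) = 11 = L
  E(4) - L(11) = 19 = T
Plaintext: BRIDGEVAULT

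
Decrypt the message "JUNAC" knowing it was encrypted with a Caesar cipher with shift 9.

Step 1: Reverse the shift by subtracting 9 from each letter position.
  J (position 9) -> position (9-9) mod 26 = 0 -> A
  U (position 20) -> position (20-9) mod 26 = 11 -> L
  N (position 13) -> position (13-9) mod 26 = 4 -> E
  A (position 0) -> position (0-9) mod 26 = 17 -> R
  C (position 2) -> position (2-9) mod 26 = 19 -> T
Decrypted message: ALERT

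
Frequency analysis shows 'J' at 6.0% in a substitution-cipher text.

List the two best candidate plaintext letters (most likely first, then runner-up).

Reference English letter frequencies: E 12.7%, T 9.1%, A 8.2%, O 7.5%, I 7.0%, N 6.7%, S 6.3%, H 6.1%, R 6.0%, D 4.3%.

Step 1: Observed frequency of 'J' is 6.0%.
Step 2: Compute distances to each reference frequency and sort:
  R (6.0%): difference = 0.0% <-- BEST
  H (6.1%): difference = 0.1% <-- RUNNER-UP
  S (6.3%): difference = 0.3%
  N (6.7%): difference = 0.7%
  I (7.0%): difference = 1.0%
Step 3: Most likely is 'R' (6.0%, diff 0.0%); second most likely is 'H' (6.1%, diff 0.1%).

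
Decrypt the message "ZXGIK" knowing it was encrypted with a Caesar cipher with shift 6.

Step 1: Reverse the shift by subtracting 6 from each letter position.
  Z (position 25) -> position (25-6) mod 26 = 19 -> T
  X (position 23) -> position (23-6) mod 26 = 17 -> R
  G (position 6) -> position (6-6) mod 26 = 0 -> A
  I (position 8) -> position (8-6) mod 26 = 2 -> C
  K (position 10) -> position (10-6) mod 26 = 4 -> E
Decrypted message: TRACE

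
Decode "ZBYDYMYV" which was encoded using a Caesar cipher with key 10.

Step 1: Reverse the shift by subtracting 10 from each letter position.
  Z (position 25) -> position (25-10) mod 26 = 15 -> P
  B (position 1) -> position (1-10) mod 26 = 17 -> R
  Y (position 24) -> position (24-10) mod 26 = 14 -> O
  D (position 3) -> position (3-10) mod 26 = 19 -> T
  Y (position 24) -> position (24-10) mod 26 = 14 -> O
  M (position 12) -> position (12-10) mod 26 = 2 -> C
  Y (position 24) -> position (24-10) mod 26 = 14 -> O
  V (position 21) -> position (21-10) mod 26 = 11 -> L
Decrypted message: PROTOCOL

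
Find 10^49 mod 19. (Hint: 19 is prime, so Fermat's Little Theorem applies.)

Step 1: Since 19 is prime, by Fermat's Little Theorem: 10^18 = 1 (mod 19).
Step 2: Reduce exponent: 49 mod 18 = 13.
Step 3: So 10^49 = 10^13 (mod 19).
Step 4: 10^13 mod 19 = 13.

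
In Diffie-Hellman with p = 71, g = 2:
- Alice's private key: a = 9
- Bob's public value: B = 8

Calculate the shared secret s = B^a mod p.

Step 1: s = B^a mod p = 8^9 mod 71.
  8^1 mod 71 = 8
  8^2 mod 71 = (8 * 8) mod 71 = 64
  8^3 mod 71 = (64 * 8) mod 71 = 15
  8^4 mod 71 = (15 * 8) mod 71 = 49
  8^5 mod 71 = (49 * 8) mod 71 = 37
  8^6 mod 71 = (37 * 8) mod 71 = 12
  8^7 mod 71 = (12 * 8) mod 71 = 25
  8^8 mod 71 = (25 * 8) mod 71 = 58
  8^9 mod 71 = (58 * 8) mod 71 = 38
Result: shared secret = 38.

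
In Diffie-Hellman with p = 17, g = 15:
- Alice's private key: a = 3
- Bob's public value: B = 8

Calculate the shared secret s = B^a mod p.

Step 1: s = B^a mod p = 8^3 mod 17.
  8^1 mod 17 = 8
  8^2 mod 17 = (8 * 8) mod 17 = 13
  8^3 mod 17 = (13 * 8) mod 17 = 2
Result: shared secret = 2.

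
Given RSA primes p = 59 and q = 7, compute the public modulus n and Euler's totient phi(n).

Step 1: n = p * q = 59 * 7 = 413.
Step 2: phi(n) = (p-1)(q-1) = 58 * 6 = 348.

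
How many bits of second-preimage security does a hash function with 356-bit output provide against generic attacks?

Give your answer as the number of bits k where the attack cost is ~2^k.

Step 1: The hash has a 356-bit output.
Step 2: Second-preimage resistance means: given a specific input x, it should be infeasible to find a different y with h(y) = h(x).
With a 356-bit output, a generic search for a second preimage costs about 2^356 evaluations (each trial matches the fixed target with probability 2^-356).
Step 3: Security level = 356 bits.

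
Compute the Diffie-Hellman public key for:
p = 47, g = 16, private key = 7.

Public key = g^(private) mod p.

Step 1: A = g^a mod p = 16^7 mod 47.
  16^1 mod 47 = 16
  16^2 mod 47 = (16 * 16) mod 47 = 21
  16^3 mod 47 = (21 * 16) mod 47 = 7
  16^4 mod 47 = (7 * 16) mod 47 = 18
  16^5 mod 47 = (18 * 16) mod 47 = 6
  16^6 mod 47 = (6 * 16) mod 47 = 2
  16^7 mod 47 = (2 * 16) mod 47 = 32
Result: A = 32.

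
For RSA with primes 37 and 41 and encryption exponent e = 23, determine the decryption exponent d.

Step 1: n = 37 * 41 = 1517.
Step 2: phi(n) = 36 * 40 = 1440.
Step 3: Find d such that 23 * d = 1 (mod 1440).
Step 4: d = 23^(-1) mod 1440 = 1127.
Verification: 23 * 1127 = 25921 = 18 * 1440 + 1.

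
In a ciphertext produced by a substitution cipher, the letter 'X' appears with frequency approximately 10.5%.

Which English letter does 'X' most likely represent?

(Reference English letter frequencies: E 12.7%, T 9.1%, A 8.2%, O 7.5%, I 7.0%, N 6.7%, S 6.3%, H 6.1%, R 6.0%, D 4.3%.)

Step 1: The observed frequency is 10.5%.
Step 2: Compare with English frequencies:
  E: 12.7% (difference: 2.2%)
  T: 9.1% (difference: 1.4%) <-- closest
  A: 8.2% (difference: 2.3%)
  O: 7.5% (difference: 3.0%)
  I: 7.0% (difference: 3.5%)
  N: 6.7% (difference: 3.8%)
  S: 6.3% (difference: 4.2%)
  H: 6.1% (difference: 4.4%)
  R: 6.0% (difference: 4.5%)
  D: 4.3% (difference: 6.2%)
Step 3: 'X' most likely represents 'T' (frequency 9.1%).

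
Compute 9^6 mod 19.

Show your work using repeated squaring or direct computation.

Step 1: Compute 9^6 mod 19 step by step, reducing modulo 19 at each step.
  9^1 mod 19 = 9
  9^2 mod 19 = (9 * 9) mod 19 = 5
  9^3 mod 19 = (5 * 9) mod 19 = 7
  9^4 mod 19 = (7 * 9) mod 19 = 6
  9^5 mod 19 = (6 * 9) mod 19 = 16
  9^6 mod 19 = (16 * 9) mod 19 = 11
Step 2: Result = 11.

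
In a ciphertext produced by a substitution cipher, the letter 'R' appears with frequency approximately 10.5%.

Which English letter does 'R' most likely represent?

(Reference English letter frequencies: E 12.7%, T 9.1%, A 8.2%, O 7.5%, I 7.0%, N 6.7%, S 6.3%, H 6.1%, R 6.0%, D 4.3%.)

Step 1: The observed frequency is 10.5%.
Step 2: Compare with English frequencies:
  E: 12.7% (difference: 2.2%)
  T: 9.1% (difference: 1.4%) <-- closest
  A: 8.2% (difference: 2.3%)
  O: 7.5% (difference: 3.0%)
  I: 7.0% (difference: 3.5%)
  N: 6.7% (difference: 3.8%)
  S: 6.3% (difference: 4.2%)
  H: 6.1% (difference: 4.4%)
  R: 6.0% (difference: 4.5%)
  D: 4.3% (difference: 6.2%)
Step 3: 'R' most likely represents 'T' (frequency 9.1%).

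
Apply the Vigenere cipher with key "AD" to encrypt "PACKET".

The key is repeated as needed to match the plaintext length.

Step 1: Repeat key to match plaintext length:
  Plaintext: PACKET
  Key:       ADADAD
Step 2: Encrypt each letter:
  P(15) + A(0) = (15+0) mod 26 = 15 = P
  A(0) + D(3) = (0+3) mod 26 = 3 = D
  C(2) + A(0) = (2+0) mod 26 = 2 = C
  K(10) + D(3) = (10+3) mod 26 = 13 = N
  E(4) + A(0) = (4+0) mod 26 = 4 = E
  T(19) + D(3) = (19+3) mod 26 = 22 = W
Ciphertext: PDCNEW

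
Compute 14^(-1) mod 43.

Step 1: We need x such that 14 * x = 1 (mod 43).
Step 2: Using the extended Euclidean algorithm or trial:
  14 * 40 = 560 = 13 * 43 + 1.
Step 3: Since 560 mod 43 = 1, the inverse is x = 40.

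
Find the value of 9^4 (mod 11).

Step 1: Compute 9^4 mod 11 step by step, reducing modulo 11 at each step.
  9^1 mod 11 = 9
  9^2 mod 11 = (9 * 9) mod 11 = 4
  9^3 mod 11 = (4 * 9) mod 11 = 3
  9^4 mod 11 = (3 * 9) mod 11 = 5
Step 2: Result = 5.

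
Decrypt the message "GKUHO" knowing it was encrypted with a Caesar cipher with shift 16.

Step 1: Reverse the shift by subtracting 16 from each letter position.
  G (position 6) -> position (6-16) mod 26 = 16 -> Q
  K (position 10) -> position (10-16) mod 26 = 20 -> U
  U (position 20) -> position (20-16) mod 26 = 4 -> E
  H (position 7) -> position (7-16) mod 26 = 17 -> R
  O (position 14) -> position (14-16) mod 26 = 24 -> Y
Decrypted message: QUERY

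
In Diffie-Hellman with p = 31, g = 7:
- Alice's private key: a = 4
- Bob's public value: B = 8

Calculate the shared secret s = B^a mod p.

Step 1: s = B^a mod p = 8^4 mod 31.
  8^1 mod 31 = 8
  8^2 mod 31 = (8 * 8) mod 31 = 2
  8^3 mod 31 = (2 * 8) mod 31 = 16
  8^4 mod 31 = (16 * 8) mod 31 = 4
Result: shared secret = 4.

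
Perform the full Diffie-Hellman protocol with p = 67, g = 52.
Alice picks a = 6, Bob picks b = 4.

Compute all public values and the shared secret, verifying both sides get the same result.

Step 1: A = g^a mod p = 52^6 mod 67 = 22.
Step 2: B = g^b mod p = 52^4 mod 67 = 40.
Step 3: Alice computes s = B^a mod p = 40^6 mod 67 = 24.
Step 4: Bob computes s = A^b mod p = 22^4 mod 67 = 24.
Both sides agree: shared secret = 24.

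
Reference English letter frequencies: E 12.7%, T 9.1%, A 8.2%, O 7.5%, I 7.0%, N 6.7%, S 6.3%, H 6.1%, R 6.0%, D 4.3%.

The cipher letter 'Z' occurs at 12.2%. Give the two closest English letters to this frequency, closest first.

Step 1: Observed frequency of 'Z' is 12.2%.
Step 2: Compute distances to each reference frequency and sort:
  E (12.7%): difference = 0.5% <-- BEST
  T (9.1%): difference = 3.1% <-- RUNNER-UP
  A (8.2%): difference = 4.0%
  O (7.5%): difference = 4.7%
  I (7.0%): difference = 5.2%
Step 3: Most likely is 'E' (12.7%, diff 0.5%); second most likely is 'T' (9.1%, diff 3.1%).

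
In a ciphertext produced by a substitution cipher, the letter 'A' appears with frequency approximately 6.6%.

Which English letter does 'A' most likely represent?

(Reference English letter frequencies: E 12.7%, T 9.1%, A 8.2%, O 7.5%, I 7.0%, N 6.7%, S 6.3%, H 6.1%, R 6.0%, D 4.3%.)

Step 1: The observed frequency is 6.6%.
Step 2: Compare with English frequencies:
  E: 12.7% (difference: 6.1%)
  T: 9.1% (difference: 2.5%)
  A: 8.2% (difference: 1.6%)
  O: 7.5% (difference: 0.9%)
  I: 7.0% (difference: 0.4%)
  N: 6.7% (difference: 0.1%) <-- closest
  S: 6.3% (difference: 0.3%)
  H: 6.1% (difference: 0.5%)
  R: 6.0% (difference: 0.6%)
  D: 4.3% (difference: 2.3%)
Step 3: 'A' most likely represents 'N' (frequency 6.7%).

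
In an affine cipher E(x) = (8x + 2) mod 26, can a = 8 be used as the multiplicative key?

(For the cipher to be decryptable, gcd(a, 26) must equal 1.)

Step 1: Compute gcd(8, 26).
Step 2: gcd(8, 26) = 2.
Since gcd = 2 != 1, 8 shares a common factor with 26, so it cannot be used.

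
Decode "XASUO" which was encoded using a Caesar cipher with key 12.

Step 1: Reverse the shift by subtracting 12 from each letter position.
  X (position 23) -> position (23-12) mod 26 = 11 -> L
  A (position 0) -> position (0-12) mod 26 = 14 -> O
  S (position 18) -> position (18-12) mod 26 = 6 -> G
  U (position 20) -> position (20-12) mod 26 = 8 -> I
  O (position 14) -> position (14-12) mod 26 = 2 -> C
Decrypted message: LOGIC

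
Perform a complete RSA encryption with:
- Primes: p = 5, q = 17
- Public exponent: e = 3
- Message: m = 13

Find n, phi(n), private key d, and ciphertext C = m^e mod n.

Step 1: n = 5 * 17 = 85.
Step 2: phi(n) = (5-1)(17-1) = 4 * 16 = 64.
Step 3: Find d = 3^(-1) mod 64 = 43.
  Verify: 3 * 43 = 129 = 1 (mod 64).
Step 4: C = 13^3 mod 85 = 72.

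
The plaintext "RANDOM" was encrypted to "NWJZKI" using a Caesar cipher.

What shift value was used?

Step 1: Compare first letters: R (position 17) -> N (position 13).
Step 2: Shift = (13 - 17) mod 26 = 22.
The shift value is 22.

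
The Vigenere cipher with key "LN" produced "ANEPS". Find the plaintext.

Step 1: Extend key: LNLNL
Step 2: Decrypt each letter (c - k) mod 26:
  A(0) - L(11) = (0-11) mod 26 = 15 = P
  N(13) - N(13) = (13-13) mod 26 = 0 = A
  E(4) - L(11) = (4-11) mod 26 = 19 = T
  P(15) - N(13) = (15-13) mod 26 = 2 = C
  S(18) - L(11) = (18-11) mod 26 = 7 = H
Plaintext: PATCH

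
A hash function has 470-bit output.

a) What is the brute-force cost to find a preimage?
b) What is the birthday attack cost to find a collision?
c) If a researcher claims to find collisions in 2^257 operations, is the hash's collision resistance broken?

Step 1: Preimage resistance requires brute-force of 2^470 operations.
Step 2: Collision resistance (birthday bound) = 2^(470/2) = 2^235.
Step 3: The claimed attack costs 2^257 operations.
Step 4: Since 2^257 >= 2^235, the claimed attack is no faster than the generic birthday attack, so this does not break collision resistance.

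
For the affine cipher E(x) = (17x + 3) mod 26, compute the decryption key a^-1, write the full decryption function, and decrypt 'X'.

Step 1: Find a^-1, the modular inverse of 17 mod 26.
Step 2: We need 17 * a^-1 = 1 (mod 26).
Step 3: 17 * 23 = 391 = 15 * 26 + 1, so a^-1 = 23.
Step 4: D(y) = 23(y - 3) mod 26.
Step 5: Apply to 'X' (y = 23): D(23) = 23 * (23 - 3) mod 26 = 23 * 20 mod 26 = 18 -> 'S'.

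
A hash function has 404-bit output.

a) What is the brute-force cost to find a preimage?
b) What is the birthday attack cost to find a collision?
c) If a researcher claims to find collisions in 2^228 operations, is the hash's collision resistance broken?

Step 1: Preimage resistance requires brute-force of 2^404 operations.
Step 2: Collision resistance (birthday bound) = 2^(404/2) = 2^202.
Step 3: The claimed attack costs 2^228 operations.
Step 4: Since 2^228 >= 2^202, the claimed attack is no faster than the generic birthday attack, so this does not break collision resistance.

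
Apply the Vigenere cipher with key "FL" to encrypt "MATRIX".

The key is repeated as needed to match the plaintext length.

Step 1: Repeat key to match plaintext length:
  Plaintext: MATRIX
  Key:       FLFLFL
Step 2: Encrypt each letter:
  M(12) + F(5) = (12+5) mod 26 = 17 = R
  A(0) + L(11) = (0+11) mod 26 = 11 = L
  T(19) + F(5) = (19+5) mod 26 = 24 = Y
  R(17) + L(11) = (17+11) mod 26 = 2 = C
  I(8) + F(5) = (8+5) mod 26 = 13 = N
  X(23) + L(11) = (23+11) mod 26 = 8 = I
Ciphertext: RLYCNI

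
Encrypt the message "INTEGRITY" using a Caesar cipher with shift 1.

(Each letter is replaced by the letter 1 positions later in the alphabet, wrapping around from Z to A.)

Step 1: For each letter, shift forward by 1 positions (mod 26).
  I (position 8) -> position (8+1) mod 26 = 9 -> J
  N (position 13) -> position (13+1) mod 26 = 14 -> O
  T (position 19) -> position (19+1) mod 26 = 20 -> U
  E (position 4) -> position (4+1) mod 26 = 5 -> F
  G (position 6) -> position (6+1) mod 26 = 7 -> H
  R (position 17) -> position (17+1) mod 26 = 18 -> S
  I (position 8) -> position (8+1) mod 26 = 9 -> J
  T (position 19) -> position (19+1) mod 26 = 20 -> U
  Y (position 24) -> position (24+1) mod 26 = 25 -> Z
Result: JOUFHSJUZ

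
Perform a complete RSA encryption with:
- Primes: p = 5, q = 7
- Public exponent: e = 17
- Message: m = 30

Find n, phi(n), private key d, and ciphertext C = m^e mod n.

Step 1: n = 5 * 7 = 35.
Step 2: phi(n) = (5-1)(7-1) = 4 * 6 = 24.
Step 3: Find d = 17^(-1) mod 24 = 17.
  Verify: 17 * 17 = 289 = 1 (mod 24).
Step 4: C = 30^17 mod 35 = 25.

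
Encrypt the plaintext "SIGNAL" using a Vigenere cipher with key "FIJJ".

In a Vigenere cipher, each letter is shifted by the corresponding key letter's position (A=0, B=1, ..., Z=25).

Step 1: Repeat key to match plaintext length:
  Plaintext: SIGNAL
  Key:       FIJJFI
Step 2: Encrypt each letter:
  S(18) + F(5) = (18+5) mod 26 = 23 = X
  I(8) + I(8) = (8+8) mod 26 = 16 = Q
  G(6) + J(9) = (6+9) mod 26 = 15 = P
  N(13) + J(9) = (13+9) mod 26 = 22 = W
  A(0) + F(5) = (0+5) mod 26 = 5 = F
  L(11) + I(8) = (11+8) mod 26 = 19 = T
Ciphertext: XQPWFT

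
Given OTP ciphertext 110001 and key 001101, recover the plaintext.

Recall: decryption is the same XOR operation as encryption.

Step 1: XOR ciphertext with key:
  Ciphertext: 110001
  Key:        001101
  XOR:        111100
Step 2: Plaintext = 111100 = 60 in decimal.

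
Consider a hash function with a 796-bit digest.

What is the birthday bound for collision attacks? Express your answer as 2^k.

Step 1: The birthday paradox gives collision probability ~50% after sqrt(2^n) = 2^(n/2) hashes.
Step 2: For 796-bit output: 2^(796/2) = 2^398.
Step 3: Approximately 2^398 hash computations needed.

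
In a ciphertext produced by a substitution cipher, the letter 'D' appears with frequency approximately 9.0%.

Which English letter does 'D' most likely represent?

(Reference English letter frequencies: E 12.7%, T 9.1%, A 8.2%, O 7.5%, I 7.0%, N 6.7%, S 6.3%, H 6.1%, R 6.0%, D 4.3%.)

Step 1: The observed frequency is 9.0%.
Step 2: Compare with English frequencies:
  E: 12.7% (difference: 3.7%)
  T: 9.1% (difference: 0.1%) <-- closest
  A: 8.2% (difference: 0.8%)
  O: 7.5% (difference: 1.5%)
  I: 7.0% (difference: 2.0%)
  N: 6.7% (difference: 2.3%)
  S: 6.3% (difference: 2.7%)
  H: 6.1% (difference: 2.9%)
  R: 6.0% (difference: 3.0%)
  D: 4.3% (difference: 4.7%)
Step 3: 'D' most likely represents 'T' (frequency 9.1%).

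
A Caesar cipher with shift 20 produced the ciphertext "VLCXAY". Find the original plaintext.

Step 1: Reverse the shift by subtracting 20 from each letter position.
  V (position 21) -> position (21-20) mod 26 = 1 -> B
  L (position 11) -> position (11-20) mod 26 = 17 -> R
  C (position 2) -> position (2-20) mod 26 = 8 -> I
  X (position 23) -> position (23-20) mod 26 = 3 -> D
  A (position 0) -> position (0-20) mod 26 = 6 -> G
  Y (position 24) -> position (24-20) mod 26 = 4 -> E
Decrypted message: BRIDGE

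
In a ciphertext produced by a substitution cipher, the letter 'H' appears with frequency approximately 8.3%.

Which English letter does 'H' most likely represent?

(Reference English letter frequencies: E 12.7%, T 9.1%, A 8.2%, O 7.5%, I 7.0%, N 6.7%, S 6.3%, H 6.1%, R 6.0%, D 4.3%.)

Step 1: The observed frequency is 8.3%.
Step 2: Compare with English frequencies:
  E: 12.7% (difference: 4.4%)
  T: 9.1% (difference: 0.8%)
  A: 8.2% (difference: 0.1%) <-- closest
  O: 7.5% (difference: 0.8%)
  I: 7.0% (difference: 1.3%)
  N: 6.7% (difference: 1.6%)
  S: 6.3% (difference: 2.0%)
  H: 6.1% (difference: 2.2%)
  R: 6.0% (difference: 2.3%)
  D: 4.3% (difference: 4.0%)
Step 3: 'H' most likely represents 'A' (frequency 8.2%).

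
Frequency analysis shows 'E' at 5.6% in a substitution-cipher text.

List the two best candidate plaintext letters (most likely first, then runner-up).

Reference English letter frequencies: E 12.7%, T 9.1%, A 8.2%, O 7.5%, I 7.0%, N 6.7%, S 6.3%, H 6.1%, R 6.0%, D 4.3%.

Step 1: Observed frequency of 'E' is 5.6%.
Step 2: Compute distances to each reference frequency and sort:
  R (6.0%): difference = 0.4% <-- BEST
  H (6.1%): difference = 0.5% <-- RUNNER-UP
  S (6.3%): difference = 0.7%
  N (6.7%): difference = 1.1%
  D (4.3%): difference = 1.3%
Step 3: Most likely is 'R' (6.0%, diff 0.4%); second most likely is 'H' (6.1%, diff 0.5%).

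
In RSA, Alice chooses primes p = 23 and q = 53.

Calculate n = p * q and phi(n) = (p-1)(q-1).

Step 1: n = p * q = 23 * 53 = 1219.
Step 2: phi(n) = (p-1)(q-1) = 22 * 52 = 1144.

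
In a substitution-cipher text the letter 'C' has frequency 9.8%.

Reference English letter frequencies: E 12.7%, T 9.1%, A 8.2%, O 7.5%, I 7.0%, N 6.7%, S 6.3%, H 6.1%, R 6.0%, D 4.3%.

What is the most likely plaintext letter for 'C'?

Step 1: The observed frequency is 9.8%.
Step 2: Compare with English frequencies:
  E: 12.7% (difference: 2.9%)
  T: 9.1% (difference: 0.7%) <-- closest
  A: 8.2% (difference: 1.6%)
  O: 7.5% (difference: 2.3%)
  I: 7.0% (difference: 2.8%)
  N: 6.7% (difference: 3.1%)
  S: 6.3% (difference: 3.5%)
  H: 6.1% (difference: 3.7%)
  R: 6.0% (difference: 3.8%)
  D: 4.3% (difference: 5.5%)
Step 3: 'C' most likely represents 'T' (frequency 9.1%).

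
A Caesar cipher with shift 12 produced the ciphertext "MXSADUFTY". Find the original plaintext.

Step 1: Reverse the shift by subtracting 12 from each letter position.
  M (position 12) -> position (12-12) mod 26 = 0 -> A
  X (position 23) -> position (23-12) mod 26 = 11 -> L
  S (position 18) -> position (18-12) mod 26 = 6 -> G
  A (position 0) -> position (0-12) mod 26 = 14 -> O
  D (position 3) -> position (3-12) mod 26 = 17 -> R
  U (position 20) -> position (20-12) mod 26 = 8 -> I
  F (position 5) -> position (5-12) mod 26 = 19 -> T
  T (position 19) -> position (19-12) mod 26 = 7 -> H
  Y (position 24) -> position (24-12) mod 26 = 12 -> M
Decrypted message: ALGORITHM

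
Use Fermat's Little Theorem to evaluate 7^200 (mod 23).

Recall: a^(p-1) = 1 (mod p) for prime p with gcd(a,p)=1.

Step 1: Since 23 is prime, by Fermat's Little Theorem: 7^22 = 1 (mod 23).
Step 2: Reduce exponent: 200 mod 22 = 2.
Step 3: So 7^200 = 7^2 (mod 23).
Step 4: 7^2 mod 23 = 3.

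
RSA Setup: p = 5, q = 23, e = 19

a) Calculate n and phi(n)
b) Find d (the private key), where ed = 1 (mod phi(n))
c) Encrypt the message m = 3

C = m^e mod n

Step 1: n = 5 * 23 = 115.
Step 2: phi(n) = (5-1)(23-1) = 4 * 22 = 88.
Step 3: Find d = 19^(-1) mod 88 = 51.
  Verify: 19 * 51 = 969 = 1 (mod 88).
Step 4: C = 3^19 mod 115 = 52.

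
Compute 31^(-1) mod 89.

Step 1: We need x such that 31 * x = 1 (mod 89).
Step 2: Using the extended Euclidean algorithm or trial:
  31 * 23 = 713 = 8 * 89 + 1.
Step 3: Since 713 mod 89 = 1, the inverse is x = 23.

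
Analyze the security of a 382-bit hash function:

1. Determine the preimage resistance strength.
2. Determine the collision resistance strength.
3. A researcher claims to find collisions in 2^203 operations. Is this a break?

Step 1: Preimage resistance requires brute-force of 2^382 operations.
Step 2: Collision resistance (birthday bound) = 2^(382/2) = 2^191.
Step 3: The claimed attack costs 2^203 operations.
Step 4: Since 2^203 >= 2^191, the claimed attack is no faster than the generic birthday attack, so this does not break collision resistance.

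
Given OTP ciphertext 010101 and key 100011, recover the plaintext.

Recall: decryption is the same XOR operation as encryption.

Step 1: XOR ciphertext with key:
  Ciphertext: 010101
  Key:        100011
  XOR:        110110
Step 2: Plaintext = 110110 = 54 in decimal.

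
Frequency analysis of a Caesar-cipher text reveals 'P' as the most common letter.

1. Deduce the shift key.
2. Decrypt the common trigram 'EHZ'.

Step 1: In English, 'E' is the most frequent letter (12.7%).
Step 2: The most frequent ciphertext letter is 'P' (position 15).
Step 3: Shift = (15 - 4) mod 26 = 11.
Step 4: Decrypt 'EHZ' by shifting back 11:
  E -> T
  H -> W
  Z -> O
Step 5: 'EHZ' decrypts to 'TWO'.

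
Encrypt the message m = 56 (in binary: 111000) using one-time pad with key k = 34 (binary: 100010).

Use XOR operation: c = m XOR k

Step 1: Write out the XOR operation bit by bit:
  Message: 111000
  Key:     100010
  XOR:     011010
Step 2: Convert to decimal: 011010 = 26.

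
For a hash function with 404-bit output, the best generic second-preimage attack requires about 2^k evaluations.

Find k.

Step 1: The hash has a 404-bit output.
Step 2: Second-preimage resistance means: given a specific input x, it should be infeasible to find a different y with h(y) = h(x).
With a 404-bit output, a generic search for a second preimage costs about 2^404 evaluations (each trial matches the fixed target with probability 2^-404).
Step 3: Security level = 404 bits.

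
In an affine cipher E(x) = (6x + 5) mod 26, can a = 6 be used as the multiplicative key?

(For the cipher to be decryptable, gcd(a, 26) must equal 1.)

Step 1: Compute gcd(6, 26).
Step 2: gcd(6, 26) = 2.
Since gcd = 2 != 1, 6 shares a common factor with 26, so it cannot be used.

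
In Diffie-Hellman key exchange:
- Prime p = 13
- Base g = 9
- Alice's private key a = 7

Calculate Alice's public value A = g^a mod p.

Step 1: A = g^a mod p = 9^7 mod 13.
  9^1 mod 13 = 9
  9^2 mod 13 = (9 * 9) mod 13 = 3
  9^3 mod 13 = (3 * 9) mod 13 = 1
  9^4 mod 13 = (1 * 9) mod 13 = 9
  9^5 mod 13 = (9 * 9) mod 13 = 3
  9^6 mod 13 = (3 * 9) mod 13 = 1
  9^7 mod 13 = (1 * 9) mod 13 = 9
Result: A = 9.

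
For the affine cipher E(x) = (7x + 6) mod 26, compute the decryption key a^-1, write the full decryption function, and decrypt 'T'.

Step 1: Find a^-1, the modular inverse of 7 mod 26.
Step 2: We need 7 * a^-1 = 1 (mod 26).
Step 3: 7 * 15 = 105 = 4 * 26 + 1, so a^-1 = 15.
Step 4: D(y) = 15(y - 6) mod 26.
Step 5: Apply to 'T' (y = 19): D(19) = 15 * (19 - 6) mod 26 = 15 * 13 mod 26 = 13 -> 'N'.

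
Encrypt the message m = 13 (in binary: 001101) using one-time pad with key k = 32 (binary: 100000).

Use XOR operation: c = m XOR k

Step 1: Write out the XOR operation bit by bit:
  Message: 001101
  Key:     100000
  XOR:     101101
Step 2: Convert to decimal: 101101 = 45.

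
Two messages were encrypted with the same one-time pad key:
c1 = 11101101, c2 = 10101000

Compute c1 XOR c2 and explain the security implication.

Step 1: c1 XOR c2 = (m1 XOR k) XOR (m2 XOR k).
Step 2: By XOR associativity/commutativity: = m1 XOR m2 XOR k XOR k = m1 XOR m2.
Step 3: 11101101 XOR 10101000 = 01000101 = 69.
Step 4: The key cancels out! An attacker learns m1 XOR m2 = 69, revealing the relationship between plaintexts.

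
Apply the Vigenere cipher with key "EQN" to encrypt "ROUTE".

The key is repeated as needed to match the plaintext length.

Step 1: Repeat key to match plaintext length:
  Plaintext: ROUTE
  Key:       EQNEQ
Step 2: Encrypt each letter:
  R(17) + E(4) = (17+4) mod 26 = 21 = V
  O(14) + Q(16) = (14+16) mod 26 = 4 = E
  U(20) + N(13) = (20+13) mod 26 = 7 = H
  T(19) + E(4) = (19+4) mod 26 = 23 = X
  E(4) + Q(16) = (4+16) mod 26 = 20 = U
Ciphertext: VEHXU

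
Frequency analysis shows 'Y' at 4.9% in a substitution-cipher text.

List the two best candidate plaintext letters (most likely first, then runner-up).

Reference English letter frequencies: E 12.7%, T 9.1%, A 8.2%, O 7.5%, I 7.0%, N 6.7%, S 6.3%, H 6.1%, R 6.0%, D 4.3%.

Step 1: Observed frequency of 'Y' is 4.9%.
Step 2: Compute distances to each reference frequency and sort:
  D (4.3%): difference = 0.6% <-- BEST
  R (6.0%): difference = 1.1% <-- RUNNER-UP
  H (6.1%): difference = 1.2%
  S (6.3%): difference = 1.4%
  N (6.7%): difference = 1.8%
Step 3: Most likely is 'D' (4.3%, diff 0.6%); second most likely is 'R' (6.0%, diff 1.1%).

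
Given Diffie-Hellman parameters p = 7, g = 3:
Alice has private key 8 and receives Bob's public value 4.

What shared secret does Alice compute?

Step 1: s = B^a mod p = 4^8 mod 7.
  4^1 mod 7 = 4
  4^2 mod 7 = (4 * 4) mod 7 = 2
  4^3 mod 7 = (2 * 4) mod 7 = 1
  4^4 mod 7 = (1 * 4) mod 7 = 4
  4^5 mod 7 = (4 * 4) mod 7 = 2
  4^6 mod 7 = (2 * 4) mod 7 = 1
  4^7 mod 7 = (1 * 4) mod 7 = 4
  4^8 mod 7 = (4 * 4) mod 7 = 2
Result: shared secret = 2.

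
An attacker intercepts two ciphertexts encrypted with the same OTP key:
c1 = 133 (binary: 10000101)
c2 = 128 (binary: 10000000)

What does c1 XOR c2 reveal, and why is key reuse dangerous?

Step 1: c1 XOR c2 = (m1 XOR k) XOR (m2 XOR k).
Step 2: By XOR associativity/commutativity: = m1 XOR m2 XOR k XOR k = m1 XOR m2.
Step 3: 10000101 XOR 10000000 = 00000101 = 5.
Step 4: The key cancels out! An attacker learns m1 XOR m2 = 5, revealing the relationship between plaintexts.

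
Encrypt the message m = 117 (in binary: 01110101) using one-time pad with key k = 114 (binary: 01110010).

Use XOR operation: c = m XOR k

Step 1: Write out the XOR operation bit by bit:
  Message: 01110101
  Key:     01110010
  XOR:     00000111
Step 2: Convert to decimal: 00000111 = 7.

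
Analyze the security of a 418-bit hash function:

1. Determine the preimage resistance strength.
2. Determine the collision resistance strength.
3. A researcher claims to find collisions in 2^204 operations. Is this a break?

Step 1: Preimage resistance requires brute-force of 2^418 operations.
Step 2: Collision resistance (birthday bound) = 2^(418/2) = 2^209.
Step 3: The claimed attack costs 2^204 operations.
Step 4: Since 2^204 < 2^209, the claimed attack beats the generic birthday bound, so collision resistance is broken.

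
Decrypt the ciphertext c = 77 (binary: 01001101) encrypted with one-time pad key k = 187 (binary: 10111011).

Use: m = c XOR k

Step 1: XOR ciphertext with key:
  Ciphertext: 01001101
  Key:        10111011
  XOR:        11110110
Step 2: Plaintext = 11110110 = 246 in decimal.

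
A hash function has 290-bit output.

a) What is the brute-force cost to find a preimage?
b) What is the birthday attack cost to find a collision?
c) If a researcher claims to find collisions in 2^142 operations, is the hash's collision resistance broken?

Step 1: Preimage resistance requires brute-force of 2^290 operations.
Step 2: Collision resistance (birthday bound) = 2^(290/2) = 2^145.
Step 3: The claimed attack costs 2^142 operations.
Step 4: Since 2^142 < 2^145, the claimed attack beats the generic birthday bound, so collision resistance is broken.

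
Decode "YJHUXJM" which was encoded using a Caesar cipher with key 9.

Step 1: Reverse the shift by subtracting 9 from each letter position.
  Y (position 24) -> position (24-9) mod 26 = 15 -> P
  J (position 9) -> position (9-9) mod 26 = 0 -> A
  H (position 7) -> position (7-9) mod 26 = 24 -> Y
  U (position 20) -> position (20-9) mod 26 = 11 -> L
  X (position 23) -> position (23-9) mod 26 = 14 -> O
  J (position 9) -> position (9-9) mod 26 = 0 -> A
  M (position 12) -> position (12-9) mod 26 = 3 -> D
Decrypted message: PAYLOAD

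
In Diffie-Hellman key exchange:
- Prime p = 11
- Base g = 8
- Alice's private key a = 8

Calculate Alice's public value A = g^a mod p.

Step 1: A = g^a mod p = 8^8 mod 11.
  8^1 mod 11 = 8
  8^2 mod 11 = (8 * 8) mod 11 = 9
  8^3 mod 11 = (9 * 8) mod 11 = 6
  8^4 mod 11 = (6 * 8) mod 11 = 4
  8^5 mod 11 = (4 * 8) mod 11 = 10
  8^6 mod 11 = (10 * 8) mod 11 = 3
  8^7 mod 11 = (3 * 8) mod 11 = 2
  8^8 mod 11 = (2 * 8) mod 11 = 5
Result: A = 5.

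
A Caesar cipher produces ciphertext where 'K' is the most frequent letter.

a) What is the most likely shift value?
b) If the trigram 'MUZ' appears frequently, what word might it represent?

Step 1: In English, 'E' is the most frequent letter (12.7%).
Step 2: The most frequent ciphertext letter is 'K' (position 10).
Step 3: Shift = (10 - 4) mod 26 = 6.
Step 4: Decrypt 'MUZ' by shifting back 6:
  M -> G
  U -> O
  Z -> T
Step 5: 'MUZ' decrypts to 'GOT'.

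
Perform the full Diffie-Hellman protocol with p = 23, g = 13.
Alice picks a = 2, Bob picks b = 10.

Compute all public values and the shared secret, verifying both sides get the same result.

Step 1: A = g^a mod p = 13^2 mod 23 = 8.
Step 2: B = g^b mod p = 13^10 mod 23 = 16.
Step 3: Alice computes s = B^a mod p = 16^2 mod 23 = 3.
Step 4: Bob computes s = A^b mod p = 8^10 mod 23 = 3.
Both sides agree: shared secret = 3.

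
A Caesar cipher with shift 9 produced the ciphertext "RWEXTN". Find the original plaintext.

Step 1: Reverse the shift by subtracting 9 from each letter position.
  R (position 17) -> position (17-9) mod 26 = 8 -> I
  W (position 22) -> position (22-9) mod 26 = 13 -> N
  E (position 4) -> position (4-9) mod 26 = 21 -> V
  X (position 23) -> position (23-9) mod 26 = 14 -> O
  T (position 19) -> position (19-9) mod 26 = 10 -> K
  N (position 13) -> position (13-9) mod 26 = 4 -> E
Decrypted message: INVOKE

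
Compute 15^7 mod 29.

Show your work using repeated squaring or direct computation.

Step 1: Compute 15^7 mod 29 step by step, reducing modulo 29 at each step.
  15^1 mod 29 = 15
  15^2 mod 29 = (15 * 15) mod 29 = 22
  15^3 mod 29 = (22 * 15) mod 29 = 11
  15^4 mod 29 = (11 * 15) mod 29 = 20
  15^5 mod 29 = (20 * 15) mod 29 = 10
  15^6 mod 29 = (10 * 15) mod 29 = 5
  15^7 mod 29 = (5 * 15) mod 29 = 17
Step 2: Result = 17.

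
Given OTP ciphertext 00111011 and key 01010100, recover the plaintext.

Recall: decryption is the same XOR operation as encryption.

Step 1: XOR ciphertext with key:
  Ciphertext: 00111011
  Key:        01010100
  XOR:        01101111
Step 2: Plaintext = 01101111 = 111 in decimal.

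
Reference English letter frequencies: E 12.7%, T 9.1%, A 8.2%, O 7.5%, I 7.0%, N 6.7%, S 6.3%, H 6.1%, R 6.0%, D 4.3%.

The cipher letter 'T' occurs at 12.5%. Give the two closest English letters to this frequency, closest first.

Step 1: Observed frequency of 'T' is 12.5%.
Step 2: Compute distances to each reference frequency and sort:
  E (12.7%): difference = 0.2% <-- BEST
  T (9.1%): difference = 3.4% <-- RUNNER-UP
  A (8.2%): difference = 4.3%
  O (7.5%): difference = 5.0%
  I (7.0%): difference = 5.5%
Step 3: Most likely is 'E' (12.7%, diff 0.2%); second most likely is 'T' (9.1%, diff 3.4%).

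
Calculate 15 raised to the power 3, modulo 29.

Step 1: Compute 15^3 mod 29 step by step, reducing modulo 29 at each step.
  15^1 mod 29 = 15
  15^2 mod 29 = (15 * 15) mod 29 = 22
  15^3 mod 29 = (22 * 15) mod 29 = 11
Step 2: Result = 11.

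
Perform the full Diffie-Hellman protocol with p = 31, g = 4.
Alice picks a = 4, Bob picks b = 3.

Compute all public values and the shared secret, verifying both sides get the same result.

Step 1: A = g^a mod p = 4^4 mod 31 = 8.
Step 2: B = g^b mod p = 4^3 mod 31 = 2.
Step 3: Alice computes s = B^a mod p = 2^4 mod 31 = 16.
Step 4: Bob computes s = A^b mod p = 8^3 mod 31 = 16.
Both sides agree: shared secret = 16.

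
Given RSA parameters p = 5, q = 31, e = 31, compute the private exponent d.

Step 1: n = 5 * 31 = 155.
Step 2: phi(n) = 4 * 30 = 120.
Step 3: Find d such that 31 * d = 1 (mod 120).
Step 4: d = 31^(-1) mod 120 = 31.
Verification: 31 * 31 = 961 = 8 * 120 + 1.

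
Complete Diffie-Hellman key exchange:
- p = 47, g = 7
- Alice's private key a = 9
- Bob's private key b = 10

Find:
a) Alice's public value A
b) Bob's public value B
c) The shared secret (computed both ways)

Step 1: A = g^a mod p = 7^9 mod 47 = 18.
Step 2: B = g^b mod p = 7^10 mod 47 = 32.
Step 3: Alice computes s = B^a mod p = 32^9 mod 47 = 24.
Step 4: Bob computes s = A^b mod p = 18^10 mod 47 = 24.
Both sides agree: shared secret = 24.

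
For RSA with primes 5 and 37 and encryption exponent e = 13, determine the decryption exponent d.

Step 1: n = 5 * 37 = 185.
Step 2: phi(n) = 4 * 36 = 144.
Step 3: Find d such that 13 * d = 1 (mod 144).
Step 4: d = 13^(-1) mod 144 = 133.
Verification: 13 * 133 = 1729 = 12 * 144 + 1.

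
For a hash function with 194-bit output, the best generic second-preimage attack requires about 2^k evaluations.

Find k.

Step 1: The hash has a 194-bit output.
Step 2: Second-preimage resistance means: given a specific input x, it should be infeasible to find a different y with h(y) = h(x).
With a 194-bit output, a generic search for a second preimage costs about 2^194 evaluations (each trial matches the fixed target with probability 2^-194).
Step 3: Security level = 194 bits.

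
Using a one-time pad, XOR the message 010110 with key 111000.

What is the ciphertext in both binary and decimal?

Step 1: Write out the XOR operation bit by bit:
  Message: 010110
  Key:     111000
  XOR:     101110
Step 2: Convert to decimal: 101110 = 46.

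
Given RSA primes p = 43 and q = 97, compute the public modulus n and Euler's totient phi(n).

Step 1: n = p * q = 43 * 97 = 4171.
Step 2: phi(n) = (p-1)(q-1) = 42 * 96 = 4032.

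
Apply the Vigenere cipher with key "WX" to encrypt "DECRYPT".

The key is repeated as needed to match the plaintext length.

Step 1: Repeat key to match plaintext length:
  Plaintext: DECRYPT
  Key:       WXWXWXW
Step 2: Encrypt each letter:
  D(3) + W(22) = (3+22) mod 26 = 25 = Z
  E(4) + X(23) = (4+23) mod 26 = 1 = B
  C(2) + W(22) = (2+22) mod 26 = 24 = Y
  R(17) + X(23) = (17+23) mod 26 = 14 = O
  Y(24) + W(22) = (24+22) mod 26 = 20 = U
  P(15) + X(23) = (15+23) mod 26 = 12 = M
  T(19) + W(22) = (19+22) mod 26 = 15 = P
Ciphertext: ZBYOUMP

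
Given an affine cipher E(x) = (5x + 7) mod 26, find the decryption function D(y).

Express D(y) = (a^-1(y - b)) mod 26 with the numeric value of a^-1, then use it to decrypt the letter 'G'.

Step 1: Find a^-1, the modular inverse of 5 mod 26.
Step 2: We need 5 * a^-1 = 1 (mod 26).
Step 3: 5 * 21 = 105 = 4 * 26 + 1, so a^-1 = 21.
Step 4: D(y) = 21(y - 7) mod 26.
Step 5: Apply to 'G' (y = 6): D(6) = 21 * (6 - 7) mod 26 = 21 * -1 mod 26 = 5 -> 'F'.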